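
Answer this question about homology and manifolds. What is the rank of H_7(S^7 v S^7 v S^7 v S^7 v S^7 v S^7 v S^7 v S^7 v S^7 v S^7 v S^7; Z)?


For a wedge of spheres, H_k (k>0) is free on one generator per sphere of dimension k.
Spheres of dimension 7: count = 11.
b_7 = 11

11


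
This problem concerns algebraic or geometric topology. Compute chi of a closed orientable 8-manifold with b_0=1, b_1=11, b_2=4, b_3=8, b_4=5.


By Poincare duality b_k = b_{8-k}, so full Betti numbers: b_0=1, b_1=11, b_2=4, b_3=8, b_4=5, b_5=8, b_6=4, b_7=11, b_8=1.
chi = sum (-1)^k b_k = -23

-23


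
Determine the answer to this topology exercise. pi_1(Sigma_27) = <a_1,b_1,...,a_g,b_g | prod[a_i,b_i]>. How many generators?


Standard presentation: pi_1(Sigma_g) = <a_1,b_1,...,a_g,b_g | [a_1,b_1]...[a_g,b_g] = 1>.
Number of generators = 2g = 2*27 = 54

54


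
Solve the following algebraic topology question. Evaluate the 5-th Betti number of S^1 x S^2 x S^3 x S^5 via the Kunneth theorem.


Each S^d has Poincare polynomial 1 + t^d.
The product S^1 x S^2 x S^3 x S^5 has Poincare polynomial prod(1+t^d_i).
Expanding: b_0=1, b_1=1, b_2=1, b_3=2, b_4=1, b_5=2, b_6=2, b_7=1, b_8=2, b_9=1, b_10=1, b_11=1.
b_5 = 2

2


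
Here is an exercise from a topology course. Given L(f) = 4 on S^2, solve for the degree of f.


L(f) = 1 + (-1)^2 deg(f) on S^2.
4 = 1 + (-1)^2 * deg(f)
(-1)^2 * deg(f) = 3
deg(f) = 3

3


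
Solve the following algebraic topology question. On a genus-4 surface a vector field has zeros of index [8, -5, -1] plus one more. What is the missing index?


Poincare-Hopf: sum of indices = chi(M).
chi(Sigma_4) = 2 - 2*4 = -6.
Sum of known indices = 2.
x = chi - (sum known) = -6 - (2) = -8

-8


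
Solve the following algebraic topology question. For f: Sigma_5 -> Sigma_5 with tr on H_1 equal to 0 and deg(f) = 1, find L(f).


L(f) = tr(f_0*) - tr(f_1*) + tr(f_2*).
= 1 - (0) + (1)
= 2

2


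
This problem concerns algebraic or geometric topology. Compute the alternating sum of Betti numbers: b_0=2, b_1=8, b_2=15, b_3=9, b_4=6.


chi = sum_k (-1)^k b_k.
= (2) + (-8) + (15) + (-9) + (6)
= 6

6


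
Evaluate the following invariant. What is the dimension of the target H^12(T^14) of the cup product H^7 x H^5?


Cup product: H^p x H^q -> H^{p+q}; here p+q = 7+5 = 12.
rank H^k(T^n) = C(n,k).
C(14,12) = 91

91


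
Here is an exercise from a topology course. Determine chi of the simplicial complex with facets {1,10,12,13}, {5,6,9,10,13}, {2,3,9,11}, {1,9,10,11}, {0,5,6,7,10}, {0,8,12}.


Enumerate all faces; f-vector: f_0=13, f_1=34, f_2=32, f_3=13, f_4=2.
chi = sum (-1)^k f_k = 0

0


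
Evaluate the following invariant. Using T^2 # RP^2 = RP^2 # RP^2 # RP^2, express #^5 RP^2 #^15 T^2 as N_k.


Since a >= 1, the sum is non-orientable; each T^2 can be replaced by RP^2 # RP^2 (since T^2#RP^2 = 3RP^2).
Total crosscaps k = 5 + 2*15 = 35.
Check via chi: chi = 5*1 + 15*0 - (5+15-1)*2 = -33 = 2 - k = -33. Consistent.

35


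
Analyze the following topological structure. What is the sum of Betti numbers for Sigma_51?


For Sigma_51: b_0 = 1, b_1 = 2g = 102, b_2 = 1.
Total = 1 + 102 + 1 = 104

104


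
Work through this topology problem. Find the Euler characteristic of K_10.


K_10: V = 10, E = C(10,2) = 45.
chi = V - E = 10 - 45 = -35

-35


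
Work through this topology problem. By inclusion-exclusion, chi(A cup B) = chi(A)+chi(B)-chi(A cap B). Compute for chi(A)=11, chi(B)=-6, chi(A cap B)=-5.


chi(A cup B) = chi(A) + chi(B) - chi(A cap B)
= 11 + (-6) - (-5)
= 10

10


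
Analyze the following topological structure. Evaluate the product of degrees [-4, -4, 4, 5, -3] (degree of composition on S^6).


Degree is multiplicative: deg(composition) = product of degrees.
= (-4) * (-4) * (4) * (5) * (-3) = -960

-960


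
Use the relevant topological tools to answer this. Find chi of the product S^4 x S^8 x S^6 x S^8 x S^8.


chi is multiplicative: chi(X x Y) = chi(X) chi(Y).
Each even-dim sphere has chi = 2. There are 5 factors.
chi = 2^5 = 32

32


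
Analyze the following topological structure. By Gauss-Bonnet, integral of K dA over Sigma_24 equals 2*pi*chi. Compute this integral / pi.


Gauss-Bonnet: integral K dA = 2*pi*chi(M).
chi(Sigma_24) = 2 - 2*24 = -46.
(integral K dA)/pi = 2*chi = 2*(-46) = -92

-92


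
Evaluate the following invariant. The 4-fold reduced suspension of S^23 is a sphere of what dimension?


Each suspension raises dimension by 1: Sigma S^n = S^{n+1}.
Sigma^4 S^23 = S^{23+4} = S^27

27


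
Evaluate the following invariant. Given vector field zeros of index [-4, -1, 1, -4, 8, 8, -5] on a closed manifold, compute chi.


Poincare-Hopf: chi(M) = sum of indices of zeros.
chi = (-4) + (-1) + (1) + (-4) + (8) + (8) + (-5) = 3

3


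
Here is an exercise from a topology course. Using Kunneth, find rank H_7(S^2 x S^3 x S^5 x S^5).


Each S^d has Poincare polynomial 1 + t^d.
The product S^2 x S^3 x S^5 x S^5 has Poincare polynomial prod(1+t^d_i).
Expanding: b_0=1, b_2=1, b_3=1, b_5=3, b_7=2, b_8=2, b_10=3, b_12=1, b_13=1, b_15=1.
b_7 = 2

2


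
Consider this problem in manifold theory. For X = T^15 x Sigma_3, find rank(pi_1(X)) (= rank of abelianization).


pi_1(A x B) = pi_1(A) x pi_1(B); rank of abelianization = b_1.
b_1(T^15) = 15, b_1(Sigma_3) = 2*3 = 6.
b_1(product) = 15 + 6 = 21

21


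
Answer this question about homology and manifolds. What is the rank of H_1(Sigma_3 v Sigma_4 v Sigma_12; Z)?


For a wedge X v Y: reduced H_k(X v Y) = H_k(X) + H_k(Y).
Each Sigma_g contributes b_1 = 2g.
b_1 = 6 + 8 + 24 = 38

38


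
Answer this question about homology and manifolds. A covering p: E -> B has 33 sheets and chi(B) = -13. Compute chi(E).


For a finite covering: chi(E) = (number of sheets) * chi(B).
chi(E) = 33 * (-13) = -429

-429


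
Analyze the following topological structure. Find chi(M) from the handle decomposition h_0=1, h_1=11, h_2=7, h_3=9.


Handles of index k contribute (-1)^k to chi (same as CW cells).
chi = (1) + (-11) + (7) + (-9) = -12

-12


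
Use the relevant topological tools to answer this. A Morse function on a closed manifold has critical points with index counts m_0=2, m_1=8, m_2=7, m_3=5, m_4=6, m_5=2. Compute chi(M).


Morse theory: chi(M) = sum_k (-1)^k m_k where m_k = #(index-k critical points).
= (2) + (-8) + (7) + (-5) + (6) + (-2) = 0

0


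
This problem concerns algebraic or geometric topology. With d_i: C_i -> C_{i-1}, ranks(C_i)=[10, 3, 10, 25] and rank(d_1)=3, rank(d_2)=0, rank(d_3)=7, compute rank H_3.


rank H_k = rank(ker d_k) - rank(im d_{k+1}).
rank(ker d_3) = rank(C_3) - rank(d_3) = 25 - 7 = 18.
rank(im d_{3+1}) = 0.
rank H_3 = 18 - 0 = 18

18


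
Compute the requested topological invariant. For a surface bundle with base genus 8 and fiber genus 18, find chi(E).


For a fiber bundle F -> E -> B (with CW structure): chi(E) = chi(B) * chi(F).
chi(Sigma_8) = -14, chi(Sigma_18) = -34.
chi(E) = (-14) * (-34) = 476

476


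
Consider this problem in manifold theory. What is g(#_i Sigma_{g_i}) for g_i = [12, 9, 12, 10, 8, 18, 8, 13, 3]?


Genus is additive under connected sum of orientable surfaces.
g = 12 + 9 + 12 + 10 + 8 + 18 + 8 + 13 + 3 = 93

93


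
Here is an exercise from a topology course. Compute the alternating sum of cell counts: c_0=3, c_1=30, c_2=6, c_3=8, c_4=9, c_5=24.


chi = sum_k (-1)^k c_k.
= (-1)^0*3 + (-1)^1*30 + (-1)^2*6 + (-1)^3*8 + (-1)^4*9 + (-1)^5*24
= (3) + (-30) + (6) + (-8) + (9) + (-24)
= -44

-44


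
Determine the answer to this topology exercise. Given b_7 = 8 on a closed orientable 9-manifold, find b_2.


Poincare duality for closed orientable n-manifolds: b_k = b_{n-k}.
Here n = 9, so b_2 = b_7 = 8

8


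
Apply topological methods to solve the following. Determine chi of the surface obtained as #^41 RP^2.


For a non-orientable closed surface with k crosscaps: chi = 2 - k.
Here k = 41.
chi = 2 - 41 = -39

-39


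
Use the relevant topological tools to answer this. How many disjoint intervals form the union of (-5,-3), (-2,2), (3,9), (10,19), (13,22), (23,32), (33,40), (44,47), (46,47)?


Sort and merge overlapping open intervals.
Merged: (-5,-3), (-2,2), (3,9), (10,22), (23,32), (33,40), (44,47).
Number of components = 7

7


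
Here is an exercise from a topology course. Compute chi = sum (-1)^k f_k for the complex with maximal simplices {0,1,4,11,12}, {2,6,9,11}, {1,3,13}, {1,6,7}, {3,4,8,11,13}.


Enumerate all faces; f-vector: f_0=12, f_1=30, f_2=26, f_3=11, f_4=2.
chi = sum (-1)^k f_k = -1

-1


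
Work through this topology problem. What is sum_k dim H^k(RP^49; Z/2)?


H^k(RP^49; Z/2) = Z/2 for each 0 <= k <= 49.
Total dimension = 49 + 1 = 50

50


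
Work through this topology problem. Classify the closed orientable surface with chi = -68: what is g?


chi = 2 - 2g for closed orientable surfaces.
-68 = 2 - 2g
2g = 2 - (-68) = 70
g = 35

35


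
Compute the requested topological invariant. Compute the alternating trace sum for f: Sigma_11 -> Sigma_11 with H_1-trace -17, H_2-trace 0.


L(f) = tr(f_0*) - tr(f_1*) + tr(f_2*).
= 1 - (-17) + (0)
= 18

18


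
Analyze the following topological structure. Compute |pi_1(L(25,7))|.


pi_1(L(p,q)) = Z/pZ for any q coprime to p.
|pi_1(L(25,7))| = 25

25


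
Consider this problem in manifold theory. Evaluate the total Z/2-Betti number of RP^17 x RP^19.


dim H^*(RP^n; Z/2) = n+1 (one Z/2 in each degree 0..n).
Total Betti number is multiplicative.
Total = (17+1) * (19+1) = 18 * 20 = 360

360


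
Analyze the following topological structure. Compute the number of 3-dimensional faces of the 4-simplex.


Delta^4 has 4+1 vertices. A 3-face is a choice of 3+1 vertices.
f_3 = C(4+1, 3+1) = C(5,4) = 5

5


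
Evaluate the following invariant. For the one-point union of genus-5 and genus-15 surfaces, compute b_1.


For a wedge: H_1(A v B) = H_1(A) + H_1(B).
b_1(Sigma_5) = 10, b_1(Sigma_15) = 30.
b_1 = 10 + 30 = 40

40


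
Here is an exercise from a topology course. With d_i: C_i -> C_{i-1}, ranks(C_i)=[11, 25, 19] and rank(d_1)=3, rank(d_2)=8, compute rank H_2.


rank H_k = rank(ker d_k) - rank(im d_{k+1}).
rank(ker d_2) = rank(C_2) - rank(d_2) = 19 - 8 = 11.
rank(im d_{2+1}) = 0.
rank H_2 = 11 - 0 = 11

11


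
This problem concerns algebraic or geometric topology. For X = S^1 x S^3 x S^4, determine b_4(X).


Each S^d has Poincare polynomial 1 + t^d.
The product S^1 x S^3 x S^4 has Poincare polynomial prod(1+t^d_i).
Expanding: b_0=1, b_1=1, b_3=1, b_4=2, b_5=1, b_7=1, b_8=1.
b_4 = 2

2


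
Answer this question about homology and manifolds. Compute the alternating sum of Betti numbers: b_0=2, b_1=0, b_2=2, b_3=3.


chi = sum_k (-1)^k b_k.
= (2) + (0) + (2) + (-3)
= 1

1


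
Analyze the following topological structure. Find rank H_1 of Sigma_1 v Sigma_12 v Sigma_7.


For a wedge X v Y: reduced H_k(X v Y) = H_k(X) + H_k(Y).
Each Sigma_g contributes b_1 = 2g.
b_1 = 2 + 24 + 14 = 40

40


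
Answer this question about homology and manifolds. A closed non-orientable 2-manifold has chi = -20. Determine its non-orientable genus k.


chi = 2 - k for closed non-orientable surfaces with k crosscaps.
-20 = 2 - k
k = 2 - (-20) = 22

22


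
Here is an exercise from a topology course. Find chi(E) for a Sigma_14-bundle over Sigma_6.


For a fiber bundle F -> E -> B (with CW structure): chi(E) = chi(B) * chi(F).
chi(Sigma_6) = -10, chi(Sigma_14) = -26.
chi(E) = (-10) * (-26) = 260

260


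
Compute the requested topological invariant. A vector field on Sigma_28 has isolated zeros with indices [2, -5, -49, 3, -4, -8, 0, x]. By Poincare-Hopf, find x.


Poincare-Hopf: sum of indices = chi(M).
chi(Sigma_28) = 2 - 2*28 = -54.
Sum of known indices = -61.
x = chi - (sum known) = -54 - (-61) = 7

7


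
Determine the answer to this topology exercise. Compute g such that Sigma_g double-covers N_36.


chi(N_36) = 2 - 36 = -34.
Double cover: chi(Sigma_g) = 2 * chi(N_36) = 2*(-34) = -68.
2 - 2g = -68, so g = (2 - (-68))/2 = 70/2 = 35

35


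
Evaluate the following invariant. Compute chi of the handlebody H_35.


A genus-g handlebody deformation retracts to a wedge of g circles.
chi(vee_g S^1) = 1 - g.
chi(H_35) = 1 - 35 = -34

-34


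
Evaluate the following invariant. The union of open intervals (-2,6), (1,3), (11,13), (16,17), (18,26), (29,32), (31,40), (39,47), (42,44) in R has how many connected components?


Sort and merge overlapping open intervals.
Merged: (-2,6), (11,13), (16,17), (18,26), (29,47).
Number of components = 5

5


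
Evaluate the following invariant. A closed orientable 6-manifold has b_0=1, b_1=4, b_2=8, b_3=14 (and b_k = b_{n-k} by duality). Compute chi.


By Poincare duality b_k = b_{6-k}, so full Betti numbers: b_0=1, b_1=4, b_2=8, b_3=14, b_4=8, b_5=4, b_6=1.
chi = sum (-1)^k b_k = -4

-4


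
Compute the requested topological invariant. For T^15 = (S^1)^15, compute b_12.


By the Kunneth formula, b_k(T^n) = C(n,k).
b_12(T^15) = C(15,12).
C(15,12) = 15!/(12!*3!) = 455

455


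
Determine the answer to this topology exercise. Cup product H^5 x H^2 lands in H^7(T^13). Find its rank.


Cup product: H^p x H^q -> H^{p+q}; here p+q = 5+2 = 7.
rank H^k(T^n) = C(n,k).
C(13,7) = 1716

1716


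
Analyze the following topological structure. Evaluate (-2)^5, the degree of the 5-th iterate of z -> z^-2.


deg(f) = -2. Degree is multiplicative: deg(f^5) = (deg f)^5.
deg(f^5) = (-2)^5 = -32

-32


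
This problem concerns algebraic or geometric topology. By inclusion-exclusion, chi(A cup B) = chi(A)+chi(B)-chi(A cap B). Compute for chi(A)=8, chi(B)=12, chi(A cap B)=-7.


chi(A cup B) = chi(A) + chi(B) - chi(A cap B)
= 8 + (12) - (-7)
= 27

27


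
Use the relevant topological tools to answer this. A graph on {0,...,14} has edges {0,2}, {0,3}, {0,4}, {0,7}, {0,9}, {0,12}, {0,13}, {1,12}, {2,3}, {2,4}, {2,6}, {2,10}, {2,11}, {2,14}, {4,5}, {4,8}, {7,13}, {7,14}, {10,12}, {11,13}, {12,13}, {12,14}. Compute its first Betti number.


b_1 = E - V + (number of components).
E = 22, V = 15, components = 1.
b_1 = 22 - 15 + 1 = 8

8


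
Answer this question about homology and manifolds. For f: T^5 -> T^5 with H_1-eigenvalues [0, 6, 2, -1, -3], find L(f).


For a torus self-map: L(f) = det(I - A) where A acts on H_1.
L(f) = (1-0) * (1-6) * (1-2) * (1--1) * (1--3) = 1 * -5 * -1 * 2 * 4 = 40

40


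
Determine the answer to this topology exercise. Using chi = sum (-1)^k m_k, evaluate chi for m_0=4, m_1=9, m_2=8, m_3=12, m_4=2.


Morse theory: chi(M) = sum_k (-1)^k m_k where m_k = #(index-k critical points).
= (4) + (-9) + (8) + (-12) + (2) = -7

-7


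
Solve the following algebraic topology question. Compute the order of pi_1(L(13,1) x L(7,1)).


pi_1(X x Y) = pi_1(X) x pi_1(Y).
pi_1(L(13,1)) = Z/13, pi_1(L(7,1)) = Z/7.
|Z/13 x Z/7| = 13 * 7 = 91

91


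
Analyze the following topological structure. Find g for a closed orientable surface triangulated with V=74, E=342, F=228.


chi = V - E + F = 74 - 342 + 228 = -40
For orientable closed surface: chi = 2 - 2g, so g = (2 - chi)/2.
g = (2 - (-40)) / 2 = 42 / 2 = 21

21


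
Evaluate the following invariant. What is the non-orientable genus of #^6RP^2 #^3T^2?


Since a >= 1, the sum is non-orientable; each T^2 can be replaced by RP^2 # RP^2 (since T^2#RP^2 = 3RP^2).
Total crosscaps k = 6 + 2*3 = 12.
Check via chi: chi = 6*1 + 3*0 - (6+3-1)*2 = -10 = 2 - k = -10. Consistent.

12


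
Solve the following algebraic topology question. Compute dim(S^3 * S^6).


Join of spheres: S^m * S^n = S^{m+n+1}.
dim = 3 + 6 + 1 = 10

10


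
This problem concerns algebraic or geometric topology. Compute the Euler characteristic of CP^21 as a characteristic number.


For any closed oriented manifold, <e(TM),[M]> = chi(M).
chi(CP^21) = 21+1 = 22

22


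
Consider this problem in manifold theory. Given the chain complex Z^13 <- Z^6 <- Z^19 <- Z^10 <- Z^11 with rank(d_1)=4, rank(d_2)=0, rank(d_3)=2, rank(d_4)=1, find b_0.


rank H_k = rank(ker d_k) - rank(im d_{k+1}).
rank(ker d_0) = rank(C_0) - rank(d_0) = 13 - 0 = 13.
rank(im d_{0+1}) = 4.
rank H_0 = 13 - 4 = 9

9


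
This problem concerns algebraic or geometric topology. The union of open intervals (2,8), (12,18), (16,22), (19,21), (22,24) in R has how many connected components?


Sort and merge overlapping open intervals.
Merged: (2,8), (12,22), (22,24).
Number of components = 3

3


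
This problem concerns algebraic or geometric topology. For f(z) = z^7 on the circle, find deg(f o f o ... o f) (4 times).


deg(f) = 7. Degree is multiplicative: deg(f^4) = (deg f)^4.
deg(f^4) = (7)^4 = 2401

2401


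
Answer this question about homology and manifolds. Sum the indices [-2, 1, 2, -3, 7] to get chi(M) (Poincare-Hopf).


Poincare-Hopf: chi(M) = sum of indices of zeros.
chi = (-2) + (1) + (2) + (-3) + (7) = 5

5


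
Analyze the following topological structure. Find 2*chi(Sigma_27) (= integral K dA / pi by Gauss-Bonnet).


Gauss-Bonnet: integral K dA = 2*pi*chi(M).
chi(Sigma_27) = 2 - 2*27 = -52.
(integral K dA)/pi = 2*chi = 2*(-52) = -104

-104


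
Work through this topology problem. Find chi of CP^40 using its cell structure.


CP^40 has one cell in each even dimension 0, 2, ..., 2*40 (40+1 cells total).
All cells are even-dimensional, so chi = number of cells.
chi = 40 + 1 = 41

41


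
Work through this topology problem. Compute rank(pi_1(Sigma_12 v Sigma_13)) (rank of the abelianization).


For a wedge: H_1(A v B) = H_1(A) + H_1(B).
b_1(Sigma_12) = 24, b_1(Sigma_13) = 26.
b_1 = 24 + 26 = 50

50


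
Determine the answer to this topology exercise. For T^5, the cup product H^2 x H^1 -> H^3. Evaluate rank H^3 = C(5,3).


Cup product: H^p x H^q -> H^{p+q}; here p+q = 2+1 = 3.
rank H^k(T^n) = C(n,k).
C(5,3) = 10

10


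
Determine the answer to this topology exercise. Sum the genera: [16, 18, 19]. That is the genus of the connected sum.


Genus is additive under connected sum of orientable surfaces.
g = 16 + 18 + 19 = 53

53


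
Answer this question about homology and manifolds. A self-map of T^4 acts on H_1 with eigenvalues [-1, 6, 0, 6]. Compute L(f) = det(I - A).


For a torus self-map: L(f) = det(I - A) where A acts on H_1.
L(f) = (1--1) * (1-6) * (1-0) * (1-6) = 2 * -5 * 1 * -5 = 50

50


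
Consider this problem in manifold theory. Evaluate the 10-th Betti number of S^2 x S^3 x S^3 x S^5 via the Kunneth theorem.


Each S^d has Poincare polynomial 1 + t^d.
The product S^2 x S^3 x S^3 x S^5 has Poincare polynomial prod(1+t^d_i).
Expanding: b_0=1, b_2=1, b_3=2, b_5=3, b_6=1, b_7=1, b_8=3, b_10=2, b_11=1, b_13=1.
b_10 = 2

2


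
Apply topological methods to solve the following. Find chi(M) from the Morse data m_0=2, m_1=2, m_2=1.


Morse theory: chi(M) = sum_k (-1)^k m_k where m_k = #(index-k critical points).
= (2) + (-2) + (1) = 1

1


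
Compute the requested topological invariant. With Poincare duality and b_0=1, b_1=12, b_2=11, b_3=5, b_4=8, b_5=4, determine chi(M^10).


By Poincare duality b_k = b_{10-k}, so full Betti numbers: b_0=1, b_1=12, b_2=11, b_3=5, b_4=8, b_5=4, b_6=8, b_7=5, b_8=11, b_9=12, b_10=1.
chi = sum (-1)^k b_k = 2

2


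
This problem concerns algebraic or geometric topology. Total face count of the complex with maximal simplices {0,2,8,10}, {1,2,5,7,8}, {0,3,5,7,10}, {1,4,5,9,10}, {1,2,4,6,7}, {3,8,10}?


Each maximal simplex on m vertices has 2^m - 1 nonempty faces.
Take the union (dedupe shared faces).
Total distinct faces = 118

118


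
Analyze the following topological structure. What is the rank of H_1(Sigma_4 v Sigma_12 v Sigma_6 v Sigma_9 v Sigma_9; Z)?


For a wedge X v Y: reduced H_k(X v Y) = H_k(X) + H_k(Y).
Each Sigma_g contributes b_1 = 2g.
b_1 = 8 + 24 + 12 + 18 + 18 = 80

80


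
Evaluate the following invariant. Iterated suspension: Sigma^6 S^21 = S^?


Each suspension raises dimension by 1: Sigma S^n = S^{n+1}.
Sigma^6 S^21 = S^{21+6} = S^27

27


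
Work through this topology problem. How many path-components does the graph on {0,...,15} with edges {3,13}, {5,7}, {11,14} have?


Run DFS/union-find over 16 vertices.
V = 16, E = 3.
Number of components = 13

13


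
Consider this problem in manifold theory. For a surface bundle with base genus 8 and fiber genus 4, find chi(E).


For a fiber bundle F -> E -> B (with CW structure): chi(E) = chi(B) * chi(F).
chi(Sigma_8) = -14, chi(Sigma_4) = -6.
chi(E) = (-14) * (-6) = 84

84


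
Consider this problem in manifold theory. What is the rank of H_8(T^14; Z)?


By the Kunneth formula, b_k(T^n) = C(n,k).
b_8(T^14) = C(14,8).
C(14,8) = 14!/(8!*6!) = 3003

3003


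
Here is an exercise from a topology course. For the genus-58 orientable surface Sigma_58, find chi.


For a closed orientable surface of genus g: chi = 2 - 2g.
Here g = 58.
chi = 2 - 2*58 = 2 - 116 = -114

-114


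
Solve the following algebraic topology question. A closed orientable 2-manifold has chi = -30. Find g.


chi = 2 - 2g for closed orientable surfaces.
-30 = 2 - 2g
2g = 2 - (-30) = 32
g = 16

16


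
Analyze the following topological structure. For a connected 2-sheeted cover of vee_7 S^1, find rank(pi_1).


Nielsen-Schreier: an index-n subgroup of F_r is free of rank 1 + n(r-1).
Equivalently: chi(cover) = n*chi(base); chi(vee_r S^1) = 1 - 7 = -6.
chi(E) = 2*(-6) = -12; rank = 1 - chi(E) = 1 - (-12) = 13.
rank = 1 + 2*(7-1) = 1 + 12 = 13

13


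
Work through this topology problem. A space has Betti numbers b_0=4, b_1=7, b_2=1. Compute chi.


chi = sum_k (-1)^k b_k.
= (4) + (-7) + (1)
= -2

-2


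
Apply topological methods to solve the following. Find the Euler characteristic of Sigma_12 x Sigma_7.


chi(Sigma_12) = 2 - 2*12 = -22
chi(Sigma_7) = 2 - 2*7 = -12
chi(product) = (-22) * (-12) = 264

264


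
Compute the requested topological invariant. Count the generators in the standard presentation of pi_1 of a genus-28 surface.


Standard presentation: pi_1(Sigma_g) = <a_1,b_1,...,a_g,b_g | [a_1,b_1]...[a_g,b_g] = 1>.
Number of generators = 2g = 2*28 = 56

56


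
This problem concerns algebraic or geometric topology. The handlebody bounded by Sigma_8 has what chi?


A genus-g handlebody deformation retracts to a wedge of g circles.
chi(vee_g S^1) = 1 - g.
chi(H_8) = 1 - 8 = -7

-7


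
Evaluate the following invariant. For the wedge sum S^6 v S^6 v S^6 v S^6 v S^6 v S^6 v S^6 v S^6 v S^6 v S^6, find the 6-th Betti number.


For a wedge of spheres, H_k (k>0) is free on one generator per sphere of dimension k.
Spheres of dimension 6: count = 10.
b_6 = 10

10


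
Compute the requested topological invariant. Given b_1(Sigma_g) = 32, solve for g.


For a closed orientable surface: b_1 = 2g.
32 = 2g
g = 32 / 2 = 16

16


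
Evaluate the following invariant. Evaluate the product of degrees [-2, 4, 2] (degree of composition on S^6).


Degree is multiplicative: deg(composition) = product of degrees.
= (-2) * (4) * (2) = -16

-16


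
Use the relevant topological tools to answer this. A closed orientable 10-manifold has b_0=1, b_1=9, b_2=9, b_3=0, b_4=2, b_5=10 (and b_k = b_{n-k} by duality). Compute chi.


By Poincare duality b_k = b_{10-k}, so full Betti numbers: b_0=1, b_1=9, b_2=9, b_3=0, b_4=2, b_5=10, b_6=2, b_7=0, b_8=9, b_9=9, b_10=1.
chi = sum (-1)^k b_k = -4

-4


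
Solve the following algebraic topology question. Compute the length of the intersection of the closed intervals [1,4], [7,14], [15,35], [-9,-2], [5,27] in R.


Intersection = [max(a_i), min(b_i)] = [15, -2].
Since 15 > -2, the intersection is empty.
Length = 0

0


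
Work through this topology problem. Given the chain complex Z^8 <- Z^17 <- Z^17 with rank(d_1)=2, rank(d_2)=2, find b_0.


rank H_k = rank(ker d_k) - rank(im d_{k+1}).
rank(ker d_0) = rank(C_0) - rank(d_0) = 8 - 0 = 8.
rank(im d_{0+1}) = 2.
rank H_0 = 8 - 2 = 6

6


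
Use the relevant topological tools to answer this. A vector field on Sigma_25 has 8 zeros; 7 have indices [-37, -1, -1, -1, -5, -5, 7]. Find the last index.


Poincare-Hopf: sum of indices = chi(M).
chi(Sigma_25) = 2 - 2*25 = -48.
Sum of known indices = -43.
x = chi - (sum known) = -48 - (-43) = -5

-5


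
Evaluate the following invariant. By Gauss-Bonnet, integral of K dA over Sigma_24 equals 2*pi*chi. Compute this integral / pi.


Gauss-Bonnet: integral K dA = 2*pi*chi(M).
chi(Sigma_24) = 2 - 2*24 = -46.
(integral K dA)/pi = 2*chi = 2*(-46) = -92

-92


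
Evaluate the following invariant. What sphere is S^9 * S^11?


Join of spheres: S^m * S^n = S^{m+n+1}.
dim = 9 + 11 + 1 = 21

21


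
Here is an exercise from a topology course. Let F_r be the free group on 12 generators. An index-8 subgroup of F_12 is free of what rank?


Nielsen-Schreier: an index-n subgroup of F_r is free of rank 1 + n(r-1).
Equivalently: chi(cover) = n*chi(base); chi(vee_r S^1) = 1 - 12 = -11.
chi(E) = 8*(-11) = -88; rank = 1 - chi(E) = 1 - (-88) = 89.
rank = 1 + 8*(12-1) = 1 + 88 = 89

89


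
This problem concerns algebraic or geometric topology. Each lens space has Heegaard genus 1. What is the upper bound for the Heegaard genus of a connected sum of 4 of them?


Heegaard genus satisfies g(A#B) <= g(A) + g(B).
Each lens space has g = 1.
Upper bound: 4 * 1 = 4

4


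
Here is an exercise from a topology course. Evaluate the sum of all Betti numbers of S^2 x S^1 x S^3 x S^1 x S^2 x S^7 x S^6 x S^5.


Total Betti number is multiplicative under products.
Each S^d (d>=1) has total Betti number 2.
There are 8 sphere factors.
Total = 2^8 = 256

256


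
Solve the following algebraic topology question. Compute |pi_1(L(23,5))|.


pi_1(L(p,q)) = Z/pZ for any q coprime to p.
|pi_1(L(23,5))| = 23

23


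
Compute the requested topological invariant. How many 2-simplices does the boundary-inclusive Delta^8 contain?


Delta^8 has 8+1 vertices. A 2-face is a choice of 2+1 vertices.
f_2 = C(8+1, 2+1) = C(9,3) = 84

84


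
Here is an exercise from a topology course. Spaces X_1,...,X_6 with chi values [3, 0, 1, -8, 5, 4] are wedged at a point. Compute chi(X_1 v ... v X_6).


chi(A v B) = chi(A) + chi(B) - 1 (one point identified).
For 6 spaces: chi = (sum chi_i) - (6 - 1).
sum = 5; chi = 5 - 5 = 0

0


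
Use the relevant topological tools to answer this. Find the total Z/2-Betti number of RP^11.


H^k(RP^11; Z/2) = Z/2 for each 0 <= k <= 11.
Total dimension = 11 + 1 = 12

12


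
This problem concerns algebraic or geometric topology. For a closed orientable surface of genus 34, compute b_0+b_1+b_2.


For Sigma_34: b_0 = 1, b_1 = 2g = 68, b_2 = 1.
Total = 1 + 68 + 1 = 70

70


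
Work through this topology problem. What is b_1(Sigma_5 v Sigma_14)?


For a wedge: H_1(A v B) = H_1(A) + H_1(B).
b_1(Sigma_5) = 10, b_1(Sigma_14) = 28.
b_1 = 10 + 28 = 38

38


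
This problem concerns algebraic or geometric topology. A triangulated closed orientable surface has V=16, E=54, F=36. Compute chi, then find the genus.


chi = V - E + F = 16 - 54 + 36 = -2
For orientable closed surface: chi = 2 - 2g, so g = (2 - chi)/2.
g = (2 - (-2)) / 2 = 4 / 2 = 2

2


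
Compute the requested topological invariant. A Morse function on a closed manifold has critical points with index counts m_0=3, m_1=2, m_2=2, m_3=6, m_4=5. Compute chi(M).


Morse theory: chi(M) = sum_k (-1)^k m_k where m_k = #(index-k critical points).
= (3) + (-2) + (2) + (-6) + (5) = 2

2


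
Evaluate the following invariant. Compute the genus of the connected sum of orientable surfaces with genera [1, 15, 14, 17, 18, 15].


Genus is additive under connected sum of orientable surfaces.
g = 1 + 15 + 14 + 17 + 18 + 15 = 80

80


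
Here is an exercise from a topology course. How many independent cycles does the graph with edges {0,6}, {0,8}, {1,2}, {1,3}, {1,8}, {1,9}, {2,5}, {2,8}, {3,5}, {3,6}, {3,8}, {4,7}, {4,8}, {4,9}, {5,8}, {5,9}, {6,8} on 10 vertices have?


b_1 = E - V + (number of components).
E = 17, V = 10, components = 1.
b_1 = 17 - 10 + 1 = 8

8


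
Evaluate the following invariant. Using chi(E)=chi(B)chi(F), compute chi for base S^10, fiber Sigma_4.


chi(S^10) = 2 (n even), chi(Sigma_4) = 2 - 2*4 = -6.
chi(E) = 2 * (-6) = -12

-12


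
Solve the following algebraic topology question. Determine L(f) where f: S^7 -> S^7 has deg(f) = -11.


On S^7: L(f) = tr(f_0*) + (-1)^7 tr(f_7*) = 1 + (-1)^7 * deg(f).
L(f) = 1 + (-1)^7 * -11 = 1 + 11 = 12

12


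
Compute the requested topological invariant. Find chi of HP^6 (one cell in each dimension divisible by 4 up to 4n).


HP^6 has one cell in each dimension 0, 4, ..., 4*6 (6+1 cells, all even-dim).
chi = 6 + 1 = 7

7


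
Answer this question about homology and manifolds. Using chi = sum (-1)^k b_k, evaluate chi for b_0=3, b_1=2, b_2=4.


chi = sum_k (-1)^k b_k.
= (3) + (-2) + (4)
= 5

5


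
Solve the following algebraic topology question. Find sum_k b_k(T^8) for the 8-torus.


b_k(T^8) = C(8,k), so the sum over k is sum_k C(8,k) = 2^8.
Total = 2^8 = 256

256


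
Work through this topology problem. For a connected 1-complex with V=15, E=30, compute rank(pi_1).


For a connected graph: rank(pi_1) = b_1 = E - V + 1 = 1 - chi.
chi = V - E = 15 - 30 = -15.
rank = 1 - (-15) = 30 - 15 + 1 = 16

16


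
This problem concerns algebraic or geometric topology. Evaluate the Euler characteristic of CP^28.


CP^28 has one cell in each even dimension 0, 2, ..., 2*28 (28+1 cells total).
All cells are even-dimensional, so chi = number of cells.
chi = 28 + 1 = 29

29


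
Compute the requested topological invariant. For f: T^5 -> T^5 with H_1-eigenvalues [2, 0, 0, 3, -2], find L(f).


For a torus self-map: L(f) = det(I - A) where A acts on H_1.
L(f) = (1-2) * (1-0) * (1-0) * (1-3) * (1--2) = -1 * 1 * 1 * -2 * 3 = 6

6


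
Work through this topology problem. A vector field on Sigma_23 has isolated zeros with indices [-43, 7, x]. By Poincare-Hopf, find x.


Poincare-Hopf: sum of indices = chi(M).
chi(Sigma_23) = 2 - 2*23 = -44.
Sum of known indices = -36.
x = chi - (sum known) = -44 - (-36) = -8

-8


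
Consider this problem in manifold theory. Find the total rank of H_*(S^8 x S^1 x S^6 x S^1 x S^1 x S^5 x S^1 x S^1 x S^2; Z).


Total Betti number is multiplicative under products.
Each S^d (d>=1) has total Betti number 2.
There are 9 sphere factors.
Total = 2^9 = 512

512


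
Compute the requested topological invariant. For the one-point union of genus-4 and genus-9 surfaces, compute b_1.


For a wedge: H_1(A v B) = H_1(A) + H_1(B).
b_1(Sigma_4) = 8, b_1(Sigma_9) = 18.
b_1 = 8 + 18 = 26

26


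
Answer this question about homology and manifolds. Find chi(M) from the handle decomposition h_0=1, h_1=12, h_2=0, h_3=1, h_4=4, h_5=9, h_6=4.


Handles of index k contribute (-1)^k to chi (same as CW cells).
chi = (1) + (-12) + (0) + (-1) + (4) + (-9) + (4) = -13

-13


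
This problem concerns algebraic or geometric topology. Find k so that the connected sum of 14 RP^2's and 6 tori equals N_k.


Since a >= 1, the sum is non-orientable; each T^2 can be replaced by RP^2 # RP^2 (since T^2#RP^2 = 3RP^2).
Total crosscaps k = 14 + 2*6 = 26.
Check via chi: chi = 14*1 + 6*0 - (14+6-1)*2 = -24 = 2 - k = -24. Consistent.

26


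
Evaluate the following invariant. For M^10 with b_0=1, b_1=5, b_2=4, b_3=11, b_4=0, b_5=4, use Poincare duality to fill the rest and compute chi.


By Poincare duality b_k = b_{10-k}, so full Betti numbers: b_0=1, b_1=5, b_2=4, b_3=11, b_4=0, b_5=4, b_6=0, b_7=11, b_8=4, b_9=5, b_10=1.
chi = sum (-1)^k b_k = -26

-26


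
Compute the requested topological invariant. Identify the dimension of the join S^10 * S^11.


Join of spheres: S^m * S^n = S^{m+n+1}.
dim = 10 + 11 + 1 = 22

22


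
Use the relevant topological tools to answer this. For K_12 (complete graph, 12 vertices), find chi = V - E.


K_12: V = 12, E = C(12,2) = 66.
chi = V - E = 12 - 66 = -54

-54


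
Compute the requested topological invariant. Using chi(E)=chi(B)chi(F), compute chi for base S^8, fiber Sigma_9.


chi(S^8) = 2 (n even), chi(Sigma_9) = 2 - 2*9 = -16.
chi(E) = 2 * (-16) = -32

-32


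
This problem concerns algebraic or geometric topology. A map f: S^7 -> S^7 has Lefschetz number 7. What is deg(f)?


L(f) = 1 + (-1)^7 deg(f) on S^7.
7 = 1 + (-1)^7 * deg(f)
(-1)^7 * deg(f) = 6
deg(f) = -6

-6


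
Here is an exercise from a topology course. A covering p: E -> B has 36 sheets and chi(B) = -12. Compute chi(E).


For a finite covering: chi(E) = (number of sheets) * chi(B).
chi(E) = 36 * (-12) = -432

-432


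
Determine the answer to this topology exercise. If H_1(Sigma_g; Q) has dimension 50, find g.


For a closed orientable surface: b_1 = 2g.
50 = 2g
g = 50 / 2 = 25

25


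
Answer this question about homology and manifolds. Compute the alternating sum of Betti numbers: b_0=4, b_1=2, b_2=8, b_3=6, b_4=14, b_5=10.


chi = sum_k (-1)^k b_k.
= (4) + (-2) + (8) + (-6) + (14) + (-10)
= 8

8


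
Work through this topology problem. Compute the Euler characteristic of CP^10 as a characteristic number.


For any closed oriented manifold, <e(TM),[M]> = chi(M).
chi(CP^10) = 10+1 = 11

11


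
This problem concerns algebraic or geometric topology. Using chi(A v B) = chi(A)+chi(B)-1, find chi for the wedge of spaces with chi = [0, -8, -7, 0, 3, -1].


chi(A v B) = chi(A) + chi(B) - 1 (one point identified).
For 6 spaces: chi = (sum chi_i) - (6 - 1).
sum = -13; chi = -13 - 5 = -18

-18


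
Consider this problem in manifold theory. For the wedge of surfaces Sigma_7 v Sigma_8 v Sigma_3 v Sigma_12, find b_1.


For a wedge X v Y: reduced H_k(X v Y) = H_k(X) + H_k(Y).
Each Sigma_g contributes b_1 = 2g.
b_1 = 14 + 16 + 6 + 24 = 60

60


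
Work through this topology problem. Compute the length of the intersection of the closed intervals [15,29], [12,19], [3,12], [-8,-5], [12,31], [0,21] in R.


Intersection = [max(a_i), min(b_i)] = [15, -5].
Since 15 > -5, the intersection is empty.
Length = 0

0


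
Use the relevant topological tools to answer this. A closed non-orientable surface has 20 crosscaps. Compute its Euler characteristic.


For a non-orientable closed surface with k crosscaps: chi = 2 - k.
Here k = 20.
chi = 2 - 20 = -18

-18


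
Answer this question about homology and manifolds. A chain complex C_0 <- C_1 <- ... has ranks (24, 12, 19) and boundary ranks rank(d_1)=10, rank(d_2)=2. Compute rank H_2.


rank H_k = rank(ker d_k) - rank(im d_{k+1}).
rank(ker d_2) = rank(C_2) - rank(d_2) = 19 - 2 = 17.
rank(im d_{2+1}) = 0.
rank H_2 = 17 - 0 = 17

17


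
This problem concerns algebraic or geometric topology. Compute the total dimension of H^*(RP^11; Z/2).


H^k(RP^11; Z/2) = Z/2 for each 0 <= k <= 11.
Total dimension = 11 + 1 = 12

12


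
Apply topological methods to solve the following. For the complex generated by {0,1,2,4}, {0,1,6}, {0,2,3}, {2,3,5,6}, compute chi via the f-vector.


Enumerate all faces; f-vector: f_0=7, f_1=15, f_2=10, f_3=2.
chi = sum (-1)^k f_k = 0

0


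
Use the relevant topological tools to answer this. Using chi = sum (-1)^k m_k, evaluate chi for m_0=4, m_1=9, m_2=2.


Morse theory: chi(M) = sum_k (-1)^k m_k where m_k = #(index-k critical points).
= (4) + (-9) + (2) = -3

-3


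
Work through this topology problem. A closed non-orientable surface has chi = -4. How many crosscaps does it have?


chi = 2 - k for closed non-orientable surfaces with k crosscaps.
-4 = 2 - k
k = 2 - (-4) = 6

6


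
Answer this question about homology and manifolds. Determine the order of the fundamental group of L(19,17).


pi_1(L(p,q)) = Z/pZ for any q coprime to p.
|pi_1(L(19,17))| = 19

19


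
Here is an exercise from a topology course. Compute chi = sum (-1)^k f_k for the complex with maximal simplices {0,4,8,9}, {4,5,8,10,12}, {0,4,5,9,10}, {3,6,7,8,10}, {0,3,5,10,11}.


Enumerate all faces; f-vector: f_0=11, f_1=34, f_2=41, f_3=21, f_4=4.
chi = sum (-1)^k f_k = 1

1


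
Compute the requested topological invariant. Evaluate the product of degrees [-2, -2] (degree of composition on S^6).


Degree is multiplicative: deg(composition) = product of degrees.
= (-2) * (-2) = 4

4


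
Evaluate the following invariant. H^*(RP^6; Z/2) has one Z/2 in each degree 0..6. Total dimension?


H^k(RP^6; Z/2) = Z/2 for each 0 <= k <= 6.
Total dimension = 6 + 1 = 7

7


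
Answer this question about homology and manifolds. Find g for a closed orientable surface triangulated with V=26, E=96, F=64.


chi = V - E + F = 26 - 96 + 64 = -6
For orientable closed surface: chi = 2 - 2g, so g = (2 - chi)/2.
g = (2 - (-6)) / 2 = 8 / 2 = 4

4


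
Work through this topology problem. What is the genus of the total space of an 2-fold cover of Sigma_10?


For an n-sheeted cover: chi(E) = n * chi(B).
chi(Sigma_10) = 2 - 2*10 = -18.
chi(E) = 2 * (-18) = -36.
genus(E) = (2 - chi(E))/2 = (2 - (-36))/2 = 38/2 = 19

19


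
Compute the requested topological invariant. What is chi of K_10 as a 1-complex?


K_10: V = 10, E = C(10,2) = 45.
chi = V - E = 10 - 45 = -35

-35


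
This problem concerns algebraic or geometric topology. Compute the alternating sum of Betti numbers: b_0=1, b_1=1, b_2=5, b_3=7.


chi = sum_k (-1)^k b_k.
= (1) + (-1) + (5) + (-7)
= -2

-2


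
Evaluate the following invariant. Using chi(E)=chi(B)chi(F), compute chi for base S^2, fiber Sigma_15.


chi(S^2) = 2 (n even), chi(Sigma_15) = 2 - 2*15 = -28.
chi(E) = 2 * (-28) = -56

-56


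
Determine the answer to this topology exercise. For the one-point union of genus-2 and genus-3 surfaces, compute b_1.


For a wedge: H_1(A v B) = H_1(A) + H_1(B).
b_1(Sigma_2) = 4, b_1(Sigma_3) = 6.
b_1 = 4 + 6 = 10

10


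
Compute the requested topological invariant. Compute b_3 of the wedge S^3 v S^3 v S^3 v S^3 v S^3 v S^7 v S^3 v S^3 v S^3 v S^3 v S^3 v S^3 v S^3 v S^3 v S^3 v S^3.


For a wedge of spheres, H_k (k>0) is free on one generator per sphere of dimension k.
Spheres of dimension 3: count = 15.
b_3 = 15

15


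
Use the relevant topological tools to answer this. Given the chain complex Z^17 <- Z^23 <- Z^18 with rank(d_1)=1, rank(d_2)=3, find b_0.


rank H_k = rank(ker d_k) - rank(im d_{k+1}).
rank(ker d_0) = rank(C_0) - rank(d_0) = 17 - 0 = 17.
rank(im d_{0+1}) = 1.
rank H_0 = 17 - 1 = 16

16


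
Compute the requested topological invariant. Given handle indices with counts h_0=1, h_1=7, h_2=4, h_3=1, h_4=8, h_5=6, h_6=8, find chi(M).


Handles of index k contribute (-1)^k to chi (same as CW cells).
chi = (1) + (-7) + (4) + (-1) + (8) + (-6) + (8) = 7

7


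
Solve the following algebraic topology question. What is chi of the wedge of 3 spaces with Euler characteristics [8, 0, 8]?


chi(A v B) = chi(A) + chi(B) - 1 (one point identified).
For 3 spaces: chi = (sum chi_i) - (3 - 1).
sum = 16; chi = 16 - 2 = 14

14


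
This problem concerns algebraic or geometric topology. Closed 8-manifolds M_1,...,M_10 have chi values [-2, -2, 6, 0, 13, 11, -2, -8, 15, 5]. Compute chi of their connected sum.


For n-manifolds: chi(A#B) = chi(A) + chi(B) - chi(S^8).
chi(S^8) = 1 + (-1)^8 = 2.
chi(#) = (sum chi_i) - (10-1)*chi(S^8) = 36 - 9*2 = 18

18


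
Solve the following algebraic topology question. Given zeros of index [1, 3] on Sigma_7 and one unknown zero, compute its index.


Poincare-Hopf: sum of indices = chi(M).
chi(Sigma_7) = 2 - 2*7 = -12.
Sum of known indices = 4.
x = chi - (sum known) = -12 - (4) = -16

-16


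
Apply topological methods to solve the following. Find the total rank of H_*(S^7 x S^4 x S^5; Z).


Total Betti number is multiplicative under products.
Each S^d (d>=1) has total Betti number 2.
There are 3 sphere factors.
Total = 2^3 = 8

8
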